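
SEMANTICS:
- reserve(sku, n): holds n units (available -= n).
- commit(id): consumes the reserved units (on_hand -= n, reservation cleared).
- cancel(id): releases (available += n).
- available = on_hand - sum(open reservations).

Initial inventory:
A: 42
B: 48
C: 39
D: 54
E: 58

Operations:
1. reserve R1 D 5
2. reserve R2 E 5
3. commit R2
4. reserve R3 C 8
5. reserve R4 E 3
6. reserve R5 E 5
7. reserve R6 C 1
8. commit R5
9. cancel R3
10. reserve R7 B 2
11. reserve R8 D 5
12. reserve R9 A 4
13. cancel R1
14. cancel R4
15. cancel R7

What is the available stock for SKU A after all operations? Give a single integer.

Step 1: reserve R1 D 5 -> on_hand[A=42 B=48 C=39 D=54 E=58] avail[A=42 B=48 C=39 D=49 E=58] open={R1}
Step 2: reserve R2 E 5 -> on_hand[A=42 B=48 C=39 D=54 E=58] avail[A=42 B=48 C=39 D=49 E=53] open={R1,R2}
Step 3: commit R2 -> on_hand[A=42 B=48 C=39 D=54 E=53] avail[A=42 B=48 C=39 D=49 E=53] open={R1}
Step 4: reserve R3 C 8 -> on_hand[A=42 B=48 C=39 D=54 E=53] avail[A=42 B=48 C=31 D=49 E=53] open={R1,R3}
Step 5: reserve R4 E 3 -> on_hand[A=42 B=48 C=39 D=54 E=53] avail[A=42 B=48 C=31 D=49 E=50] open={R1,R3,R4}
Step 6: reserve R5 E 5 -> on_hand[A=42 B=48 C=39 D=54 E=53] avail[A=42 B=48 C=31 D=49 E=45] open={R1,R3,R4,R5}
Step 7: reserve R6 C 1 -> on_hand[A=42 B=48 C=39 D=54 E=53] avail[A=42 B=48 C=30 D=49 E=45] open={R1,R3,R4,R5,R6}
Step 8: commit R5 -> on_hand[A=42 B=48 C=39 D=54 E=48] avail[A=42 B=48 C=30 D=49 E=45] open={R1,R3,R4,R6}
Step 9: cancel R3 -> on_hand[A=42 B=48 C=39 D=54 E=48] avail[A=42 B=48 C=38 D=49 E=45] open={R1,R4,R6}
Step 10: reserve R7 B 2 -> on_hand[A=42 B=48 C=39 D=54 E=48] avail[A=42 B=46 C=38 D=49 E=45] open={R1,R4,R6,R7}
Step 11: reserve R8 D 5 -> on_hand[A=42 B=48 C=39 D=54 E=48] avail[A=42 B=46 C=38 D=44 E=45] open={R1,R4,R6,R7,R8}
Step 12: reserve R9 A 4 -> on_hand[A=42 B=48 C=39 D=54 E=48] avail[A=38 B=46 C=38 D=44 E=45] open={R1,R4,R6,R7,R8,R9}
Step 13: cancel R1 -> on_hand[A=42 B=48 C=39 D=54 E=48] avail[A=38 B=46 C=38 D=49 E=45] open={R4,R6,R7,R8,R9}
Step 14: cancel R4 -> on_hand[A=42 B=48 C=39 D=54 E=48] avail[A=38 B=46 C=38 D=49 E=48] open={R6,R7,R8,R9}
Step 15: cancel R7 -> on_hand[A=42 B=48 C=39 D=54 E=48] avail[A=38 B=48 C=38 D=49 E=48] open={R6,R8,R9}
Final available[A] = 38

Answer: 38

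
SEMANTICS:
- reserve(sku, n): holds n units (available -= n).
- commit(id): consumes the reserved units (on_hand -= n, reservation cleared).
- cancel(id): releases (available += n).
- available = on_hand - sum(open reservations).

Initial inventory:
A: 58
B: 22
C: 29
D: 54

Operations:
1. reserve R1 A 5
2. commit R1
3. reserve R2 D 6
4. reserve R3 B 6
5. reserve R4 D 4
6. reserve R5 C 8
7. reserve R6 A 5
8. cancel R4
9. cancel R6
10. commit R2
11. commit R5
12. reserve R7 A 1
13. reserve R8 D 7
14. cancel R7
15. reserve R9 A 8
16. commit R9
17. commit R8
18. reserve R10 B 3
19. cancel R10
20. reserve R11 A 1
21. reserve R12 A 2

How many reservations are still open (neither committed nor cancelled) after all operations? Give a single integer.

Answer: 3

Derivation:
Step 1: reserve R1 A 5 -> on_hand[A=58 B=22 C=29 D=54] avail[A=53 B=22 C=29 D=54] open={R1}
Step 2: commit R1 -> on_hand[A=53 B=22 C=29 D=54] avail[A=53 B=22 C=29 D=54] open={}
Step 3: reserve R2 D 6 -> on_hand[A=53 B=22 C=29 D=54] avail[A=53 B=22 C=29 D=48] open={R2}
Step 4: reserve R3 B 6 -> on_hand[A=53 B=22 C=29 D=54] avail[A=53 B=16 C=29 D=48] open={R2,R3}
Step 5: reserve R4 D 4 -> on_hand[A=53 B=22 C=29 D=54] avail[A=53 B=16 C=29 D=44] open={R2,R3,R4}
Step 6: reserve R5 C 8 -> on_hand[A=53 B=22 C=29 D=54] avail[A=53 B=16 C=21 D=44] open={R2,R3,R4,R5}
Step 7: reserve R6 A 5 -> on_hand[A=53 B=22 C=29 D=54] avail[A=48 B=16 C=21 D=44] open={R2,R3,R4,R5,R6}
Step 8: cancel R4 -> on_hand[A=53 B=22 C=29 D=54] avail[A=48 B=16 C=21 D=48] open={R2,R3,R5,R6}
Step 9: cancel R6 -> on_hand[A=53 B=22 C=29 D=54] avail[A=53 B=16 C=21 D=48] open={R2,R3,R5}
Step 10: commit R2 -> on_hand[A=53 B=22 C=29 D=48] avail[A=53 B=16 C=21 D=48] open={R3,R5}
Step 11: commit R5 -> on_hand[A=53 B=22 C=21 D=48] avail[A=53 B=16 C=21 D=48] open={R3}
Step 12: reserve R7 A 1 -> on_hand[A=53 B=22 C=21 D=48] avail[A=52 B=16 C=21 D=48] open={R3,R7}
Step 13: reserve R8 D 7 -> on_hand[A=53 B=22 C=21 D=48] avail[A=52 B=16 C=21 D=41] open={R3,R7,R8}
Step 14: cancel R7 -> on_hand[A=53 B=22 C=21 D=48] avail[A=53 B=16 C=21 D=41] open={R3,R8}
Step 15: reserve R9 A 8 -> on_hand[A=53 B=22 C=21 D=48] avail[A=45 B=16 C=21 D=41] open={R3,R8,R9}
Step 16: commit R9 -> on_hand[A=45 B=22 C=21 D=48] avail[A=45 B=16 C=21 D=41] open={R3,R8}
Step 17: commit R8 -> on_hand[A=45 B=22 C=21 D=41] avail[A=45 B=16 C=21 D=41] open={R3}
Step 18: reserve R10 B 3 -> on_hand[A=45 B=22 C=21 D=41] avail[A=45 B=13 C=21 D=41] open={R10,R3}
Step 19: cancel R10 -> on_hand[A=45 B=22 C=21 D=41] avail[A=45 B=16 C=21 D=41] open={R3}
Step 20: reserve R11 A 1 -> on_hand[A=45 B=22 C=21 D=41] avail[A=44 B=16 C=21 D=41] open={R11,R3}
Step 21: reserve R12 A 2 -> on_hand[A=45 B=22 C=21 D=41] avail[A=42 B=16 C=21 D=41] open={R11,R12,R3}
Open reservations: ['R11', 'R12', 'R3'] -> 3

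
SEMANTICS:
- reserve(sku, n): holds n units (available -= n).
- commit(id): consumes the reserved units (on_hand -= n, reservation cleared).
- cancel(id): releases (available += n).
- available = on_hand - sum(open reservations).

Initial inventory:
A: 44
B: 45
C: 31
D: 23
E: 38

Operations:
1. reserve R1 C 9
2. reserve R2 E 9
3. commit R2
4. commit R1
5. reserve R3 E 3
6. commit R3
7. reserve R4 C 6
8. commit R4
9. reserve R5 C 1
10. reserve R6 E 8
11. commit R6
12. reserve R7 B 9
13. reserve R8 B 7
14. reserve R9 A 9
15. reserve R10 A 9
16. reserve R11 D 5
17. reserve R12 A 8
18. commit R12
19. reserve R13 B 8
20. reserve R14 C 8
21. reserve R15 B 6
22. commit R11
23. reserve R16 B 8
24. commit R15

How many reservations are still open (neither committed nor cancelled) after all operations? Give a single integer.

Answer: 8

Derivation:
Step 1: reserve R1 C 9 -> on_hand[A=44 B=45 C=31 D=23 E=38] avail[A=44 B=45 C=22 D=23 E=38] open={R1}
Step 2: reserve R2 E 9 -> on_hand[A=44 B=45 C=31 D=23 E=38] avail[A=44 B=45 C=22 D=23 E=29] open={R1,R2}
Step 3: commit R2 -> on_hand[A=44 B=45 C=31 D=23 E=29] avail[A=44 B=45 C=22 D=23 E=29] open={R1}
Step 4: commit R1 -> on_hand[A=44 B=45 C=22 D=23 E=29] avail[A=44 B=45 C=22 D=23 E=29] open={}
Step 5: reserve R3 E 3 -> on_hand[A=44 B=45 C=22 D=23 E=29] avail[A=44 B=45 C=22 D=23 E=26] open={R3}
Step 6: commit R3 -> on_hand[A=44 B=45 C=22 D=23 E=26] avail[A=44 B=45 C=22 D=23 E=26] open={}
Step 7: reserve R4 C 6 -> on_hand[A=44 B=45 C=22 D=23 E=26] avail[A=44 B=45 C=16 D=23 E=26] open={R4}
Step 8: commit R4 -> on_hand[A=44 B=45 C=16 D=23 E=26] avail[A=44 B=45 C=16 D=23 E=26] open={}
Step 9: reserve R5 C 1 -> on_hand[A=44 B=45 C=16 D=23 E=26] avail[A=44 B=45 C=15 D=23 E=26] open={R5}
Step 10: reserve R6 E 8 -> on_hand[A=44 B=45 C=16 D=23 E=26] avail[A=44 B=45 C=15 D=23 E=18] open={R5,R6}
Step 11: commit R6 -> on_hand[A=44 B=45 C=16 D=23 E=18] avail[A=44 B=45 C=15 D=23 E=18] open={R5}
Step 12: reserve R7 B 9 -> on_hand[A=44 B=45 C=16 D=23 E=18] avail[A=44 B=36 C=15 D=23 E=18] open={R5,R7}
Step 13: reserve R8 B 7 -> on_hand[A=44 B=45 C=16 D=23 E=18] avail[A=44 B=29 C=15 D=23 E=18] open={R5,R7,R8}
Step 14: reserve R9 A 9 -> on_hand[A=44 B=45 C=16 D=23 E=18] avail[A=35 B=29 C=15 D=23 E=18] open={R5,R7,R8,R9}
Step 15: reserve R10 A 9 -> on_hand[A=44 B=45 C=16 D=23 E=18] avail[A=26 B=29 C=15 D=23 E=18] open={R10,R5,R7,R8,R9}
Step 16: reserve R11 D 5 -> on_hand[A=44 B=45 C=16 D=23 E=18] avail[A=26 B=29 C=15 D=18 E=18] open={R10,R11,R5,R7,R8,R9}
Step 17: reserve R12 A 8 -> on_hand[A=44 B=45 C=16 D=23 E=18] avail[A=18 B=29 C=15 D=18 E=18] open={R10,R11,R12,R5,R7,R8,R9}
Step 18: commit R12 -> on_hand[A=36 B=45 C=16 D=23 E=18] avail[A=18 B=29 C=15 D=18 E=18] open={R10,R11,R5,R7,R8,R9}
Step 19: reserve R13 B 8 -> on_hand[A=36 B=45 C=16 D=23 E=18] avail[A=18 B=21 C=15 D=18 E=18] open={R10,R11,R13,R5,R7,R8,R9}
Step 20: reserve R14 C 8 -> on_hand[A=36 B=45 C=16 D=23 E=18] avail[A=18 B=21 C=7 D=18 E=18] open={R10,R11,R13,R14,R5,R7,R8,R9}
Step 21: reserve R15 B 6 -> on_hand[A=36 B=45 C=16 D=23 E=18] avail[A=18 B=15 C=7 D=18 E=18] open={R10,R11,R13,R14,R15,R5,R7,R8,R9}
Step 22: commit R11 -> on_hand[A=36 B=45 C=16 D=18 E=18] avail[A=18 B=15 C=7 D=18 E=18] open={R10,R13,R14,R15,R5,R7,R8,R9}
Step 23: reserve R16 B 8 -> on_hand[A=36 B=45 C=16 D=18 E=18] avail[A=18 B=7 C=7 D=18 E=18] open={R10,R13,R14,R15,R16,R5,R7,R8,R9}
Step 24: commit R15 -> on_hand[A=36 B=39 C=16 D=18 E=18] avail[A=18 B=7 C=7 D=18 E=18] open={R10,R13,R14,R16,R5,R7,R8,R9}
Open reservations: ['R10', 'R13', 'R14', 'R16', 'R5', 'R7', 'R8', 'R9'] -> 8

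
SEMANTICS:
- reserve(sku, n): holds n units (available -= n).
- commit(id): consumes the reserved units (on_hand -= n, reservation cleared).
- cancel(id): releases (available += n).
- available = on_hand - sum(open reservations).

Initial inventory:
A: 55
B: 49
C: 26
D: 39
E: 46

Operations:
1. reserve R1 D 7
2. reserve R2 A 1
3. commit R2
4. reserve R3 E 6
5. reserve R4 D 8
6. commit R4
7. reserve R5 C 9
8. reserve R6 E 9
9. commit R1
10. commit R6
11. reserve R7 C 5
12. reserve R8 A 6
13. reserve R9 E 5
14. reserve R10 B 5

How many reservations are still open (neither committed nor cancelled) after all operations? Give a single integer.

Step 1: reserve R1 D 7 -> on_hand[A=55 B=49 C=26 D=39 E=46] avail[A=55 B=49 C=26 D=32 E=46] open={R1}
Step 2: reserve R2 A 1 -> on_hand[A=55 B=49 C=26 D=39 E=46] avail[A=54 B=49 C=26 D=32 E=46] open={R1,R2}
Step 3: commit R2 -> on_hand[A=54 B=49 C=26 D=39 E=46] avail[A=54 B=49 C=26 D=32 E=46] open={R1}
Step 4: reserve R3 E 6 -> on_hand[A=54 B=49 C=26 D=39 E=46] avail[A=54 B=49 C=26 D=32 E=40] open={R1,R3}
Step 5: reserve R4 D 8 -> on_hand[A=54 B=49 C=26 D=39 E=46] avail[A=54 B=49 C=26 D=24 E=40] open={R1,R3,R4}
Step 6: commit R4 -> on_hand[A=54 B=49 C=26 D=31 E=46] avail[A=54 B=49 C=26 D=24 E=40] open={R1,R3}
Step 7: reserve R5 C 9 -> on_hand[A=54 B=49 C=26 D=31 E=46] avail[A=54 B=49 C=17 D=24 E=40] open={R1,R3,R5}
Step 8: reserve R6 E 9 -> on_hand[A=54 B=49 C=26 D=31 E=46] avail[A=54 B=49 C=17 D=24 E=31] open={R1,R3,R5,R6}
Step 9: commit R1 -> on_hand[A=54 B=49 C=26 D=24 E=46] avail[A=54 B=49 C=17 D=24 E=31] open={R3,R5,R6}
Step 10: commit R6 -> on_hand[A=54 B=49 C=26 D=24 E=37] avail[A=54 B=49 C=17 D=24 E=31] open={R3,R5}
Step 11: reserve R7 C 5 -> on_hand[A=54 B=49 C=26 D=24 E=37] avail[A=54 B=49 C=12 D=24 E=31] open={R3,R5,R7}
Step 12: reserve R8 A 6 -> on_hand[A=54 B=49 C=26 D=24 E=37] avail[A=48 B=49 C=12 D=24 E=31] open={R3,R5,R7,R8}
Step 13: reserve R9 E 5 -> on_hand[A=54 B=49 C=26 D=24 E=37] avail[A=48 B=49 C=12 D=24 E=26] open={R3,R5,R7,R8,R9}
Step 14: reserve R10 B 5 -> on_hand[A=54 B=49 C=26 D=24 E=37] avail[A=48 B=44 C=12 D=24 E=26] open={R10,R3,R5,R7,R8,R9}
Open reservations: ['R10', 'R3', 'R5', 'R7', 'R8', 'R9'] -> 6

Answer: 6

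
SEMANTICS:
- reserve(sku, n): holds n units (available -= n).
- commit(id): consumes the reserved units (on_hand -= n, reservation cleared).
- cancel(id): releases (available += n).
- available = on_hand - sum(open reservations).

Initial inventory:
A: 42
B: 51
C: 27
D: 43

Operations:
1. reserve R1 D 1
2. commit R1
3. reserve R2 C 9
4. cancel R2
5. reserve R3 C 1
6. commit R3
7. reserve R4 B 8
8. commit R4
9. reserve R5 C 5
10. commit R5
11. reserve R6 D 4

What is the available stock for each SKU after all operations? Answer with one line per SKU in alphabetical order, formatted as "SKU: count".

Answer: A: 42
B: 43
C: 21
D: 38

Derivation:
Step 1: reserve R1 D 1 -> on_hand[A=42 B=51 C=27 D=43] avail[A=42 B=51 C=27 D=42] open={R1}
Step 2: commit R1 -> on_hand[A=42 B=51 C=27 D=42] avail[A=42 B=51 C=27 D=42] open={}
Step 3: reserve R2 C 9 -> on_hand[A=42 B=51 C=27 D=42] avail[A=42 B=51 C=18 D=42] open={R2}
Step 4: cancel R2 -> on_hand[A=42 B=51 C=27 D=42] avail[A=42 B=51 C=27 D=42] open={}
Step 5: reserve R3 C 1 -> on_hand[A=42 B=51 C=27 D=42] avail[A=42 B=51 C=26 D=42] open={R3}
Step 6: commit R3 -> on_hand[A=42 B=51 C=26 D=42] avail[A=42 B=51 C=26 D=42] open={}
Step 7: reserve R4 B 8 -> on_hand[A=42 B=51 C=26 D=42] avail[A=42 B=43 C=26 D=42] open={R4}
Step 8: commit R4 -> on_hand[A=42 B=43 C=26 D=42] avail[A=42 B=43 C=26 D=42] open={}
Step 9: reserve R5 C 5 -> on_hand[A=42 B=43 C=26 D=42] avail[A=42 B=43 C=21 D=42] open={R5}
Step 10: commit R5 -> on_hand[A=42 B=43 C=21 D=42] avail[A=42 B=43 C=21 D=42] open={}
Step 11: reserve R6 D 4 -> on_hand[A=42 B=43 C=21 D=42] avail[A=42 B=43 C=21 D=38] open={R6}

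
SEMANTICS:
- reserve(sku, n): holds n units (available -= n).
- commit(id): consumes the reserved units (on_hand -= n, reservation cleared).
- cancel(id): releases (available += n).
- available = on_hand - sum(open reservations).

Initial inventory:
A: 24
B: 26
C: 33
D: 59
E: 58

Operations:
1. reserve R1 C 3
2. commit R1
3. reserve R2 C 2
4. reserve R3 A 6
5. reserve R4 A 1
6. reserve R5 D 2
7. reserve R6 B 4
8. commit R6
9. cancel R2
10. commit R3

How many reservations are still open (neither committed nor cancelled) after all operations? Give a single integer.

Answer: 2

Derivation:
Step 1: reserve R1 C 3 -> on_hand[A=24 B=26 C=33 D=59 E=58] avail[A=24 B=26 C=30 D=59 E=58] open={R1}
Step 2: commit R1 -> on_hand[A=24 B=26 C=30 D=59 E=58] avail[A=24 B=26 C=30 D=59 E=58] open={}
Step 3: reserve R2 C 2 -> on_hand[A=24 B=26 C=30 D=59 E=58] avail[A=24 B=26 C=28 D=59 E=58] open={R2}
Step 4: reserve R3 A 6 -> on_hand[A=24 B=26 C=30 D=59 E=58] avail[A=18 B=26 C=28 D=59 E=58] open={R2,R3}
Step 5: reserve R4 A 1 -> on_hand[A=24 B=26 C=30 D=59 E=58] avail[A=17 B=26 C=28 D=59 E=58] open={R2,R3,R4}
Step 6: reserve R5 D 2 -> on_hand[A=24 B=26 C=30 D=59 E=58] avail[A=17 B=26 C=28 D=57 E=58] open={R2,R3,R4,R5}
Step 7: reserve R6 B 4 -> on_hand[A=24 B=26 C=30 D=59 E=58] avail[A=17 B=22 C=28 D=57 E=58] open={R2,R3,R4,R5,R6}
Step 8: commit R6 -> on_hand[A=24 B=22 C=30 D=59 E=58] avail[A=17 B=22 C=28 D=57 E=58] open={R2,R3,R4,R5}
Step 9: cancel R2 -> on_hand[A=24 B=22 C=30 D=59 E=58] avail[A=17 B=22 C=30 D=57 E=58] open={R3,R4,R5}
Step 10: commit R3 -> on_hand[A=18 B=22 C=30 D=59 E=58] avail[A=17 B=22 C=30 D=57 E=58] open={R4,R5}
Open reservations: ['R4', 'R5'] -> 2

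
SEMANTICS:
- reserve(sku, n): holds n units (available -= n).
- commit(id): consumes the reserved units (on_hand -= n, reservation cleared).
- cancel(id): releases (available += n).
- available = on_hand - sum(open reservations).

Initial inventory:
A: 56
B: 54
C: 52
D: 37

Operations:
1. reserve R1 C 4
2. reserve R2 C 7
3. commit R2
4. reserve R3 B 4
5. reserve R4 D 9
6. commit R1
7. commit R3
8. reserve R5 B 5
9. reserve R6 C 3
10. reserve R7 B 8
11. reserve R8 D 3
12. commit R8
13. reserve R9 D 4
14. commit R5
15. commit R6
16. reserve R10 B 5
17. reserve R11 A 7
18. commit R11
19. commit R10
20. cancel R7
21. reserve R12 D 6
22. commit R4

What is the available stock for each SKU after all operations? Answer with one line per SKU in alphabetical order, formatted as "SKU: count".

Answer: A: 49
B: 40
C: 38
D: 15

Derivation:
Step 1: reserve R1 C 4 -> on_hand[A=56 B=54 C=52 D=37] avail[A=56 B=54 C=48 D=37] open={R1}
Step 2: reserve R2 C 7 -> on_hand[A=56 B=54 C=52 D=37] avail[A=56 B=54 C=41 D=37] open={R1,R2}
Step 3: commit R2 -> on_hand[A=56 B=54 C=45 D=37] avail[A=56 B=54 C=41 D=37] open={R1}
Step 4: reserve R3 B 4 -> on_hand[A=56 B=54 C=45 D=37] avail[A=56 B=50 C=41 D=37] open={R1,R3}
Step 5: reserve R4 D 9 -> on_hand[A=56 B=54 C=45 D=37] avail[A=56 B=50 C=41 D=28] open={R1,R3,R4}
Step 6: commit R1 -> on_hand[A=56 B=54 C=41 D=37] avail[A=56 B=50 C=41 D=28] open={R3,R4}
Step 7: commit R3 -> on_hand[A=56 B=50 C=41 D=37] avail[A=56 B=50 C=41 D=28] open={R4}
Step 8: reserve R5 B 5 -> on_hand[A=56 B=50 C=41 D=37] avail[A=56 B=45 C=41 D=28] open={R4,R5}
Step 9: reserve R6 C 3 -> on_hand[A=56 B=50 C=41 D=37] avail[A=56 B=45 C=38 D=28] open={R4,R5,R6}
Step 10: reserve R7 B 8 -> on_hand[A=56 B=50 C=41 D=37] avail[A=56 B=37 C=38 D=28] open={R4,R5,R6,R7}
Step 11: reserve R8 D 3 -> on_hand[A=56 B=50 C=41 D=37] avail[A=56 B=37 C=38 D=25] open={R4,R5,R6,R7,R8}
Step 12: commit R8 -> on_hand[A=56 B=50 C=41 D=34] avail[A=56 B=37 C=38 D=25] open={R4,R5,R6,R7}
Step 13: reserve R9 D 4 -> on_hand[A=56 B=50 C=41 D=34] avail[A=56 B=37 C=38 D=21] open={R4,R5,R6,R7,R9}
Step 14: commit R5 -> on_hand[A=56 B=45 C=41 D=34] avail[A=56 B=37 C=38 D=21] open={R4,R6,R7,R9}
Step 15: commit R6 -> on_hand[A=56 B=45 C=38 D=34] avail[A=56 B=37 C=38 D=21] open={R4,R7,R9}
Step 16: reserve R10 B 5 -> on_hand[A=56 B=45 C=38 D=34] avail[A=56 B=32 C=38 D=21] open={R10,R4,R7,R9}
Step 17: reserve R11 A 7 -> on_hand[A=56 B=45 C=38 D=34] avail[A=49 B=32 C=38 D=21] open={R10,R11,R4,R7,R9}
Step 18: commit R11 -> on_hand[A=49 B=45 C=38 D=34] avail[A=49 B=32 C=38 D=21] open={R10,R4,R7,R9}
Step 19: commit R10 -> on_hand[A=49 B=40 C=38 D=34] avail[A=49 B=32 C=38 D=21] open={R4,R7,R9}
Step 20: cancel R7 -> on_hand[A=49 B=40 C=38 D=34] avail[A=49 B=40 C=38 D=21] open={R4,R9}
Step 21: reserve R12 D 6 -> on_hand[A=49 B=40 C=38 D=34] avail[A=49 B=40 C=38 D=15] open={R12,R4,R9}
Step 22: commit R4 -> on_hand[A=49 B=40 C=38 D=25] avail[A=49 B=40 C=38 D=15] open={R12,R9}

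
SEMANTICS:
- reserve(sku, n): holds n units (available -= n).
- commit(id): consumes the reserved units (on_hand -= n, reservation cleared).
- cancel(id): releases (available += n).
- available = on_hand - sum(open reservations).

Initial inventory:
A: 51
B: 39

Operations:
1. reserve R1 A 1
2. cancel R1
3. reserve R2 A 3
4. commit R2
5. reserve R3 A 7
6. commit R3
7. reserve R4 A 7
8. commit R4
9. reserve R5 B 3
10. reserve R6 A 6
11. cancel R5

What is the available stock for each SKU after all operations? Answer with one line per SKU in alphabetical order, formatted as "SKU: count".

Step 1: reserve R1 A 1 -> on_hand[A=51 B=39] avail[A=50 B=39] open={R1}
Step 2: cancel R1 -> on_hand[A=51 B=39] avail[A=51 B=39] open={}
Step 3: reserve R2 A 3 -> on_hand[A=51 B=39] avail[A=48 B=39] open={R2}
Step 4: commit R2 -> on_hand[A=48 B=39] avail[A=48 B=39] open={}
Step 5: reserve R3 A 7 -> on_hand[A=48 B=39] avail[A=41 B=39] open={R3}
Step 6: commit R3 -> on_hand[A=41 B=39] avail[A=41 B=39] open={}
Step 7: reserve R4 A 7 -> on_hand[A=41 B=39] avail[A=34 B=39] open={R4}
Step 8: commit R4 -> on_hand[A=34 B=39] avail[A=34 B=39] open={}
Step 9: reserve R5 B 3 -> on_hand[A=34 B=39] avail[A=34 B=36] open={R5}
Step 10: reserve R6 A 6 -> on_hand[A=34 B=39] avail[A=28 B=36] open={R5,R6}
Step 11: cancel R5 -> on_hand[A=34 B=39] avail[A=28 B=39] open={R6}

Answer: A: 28
B: 39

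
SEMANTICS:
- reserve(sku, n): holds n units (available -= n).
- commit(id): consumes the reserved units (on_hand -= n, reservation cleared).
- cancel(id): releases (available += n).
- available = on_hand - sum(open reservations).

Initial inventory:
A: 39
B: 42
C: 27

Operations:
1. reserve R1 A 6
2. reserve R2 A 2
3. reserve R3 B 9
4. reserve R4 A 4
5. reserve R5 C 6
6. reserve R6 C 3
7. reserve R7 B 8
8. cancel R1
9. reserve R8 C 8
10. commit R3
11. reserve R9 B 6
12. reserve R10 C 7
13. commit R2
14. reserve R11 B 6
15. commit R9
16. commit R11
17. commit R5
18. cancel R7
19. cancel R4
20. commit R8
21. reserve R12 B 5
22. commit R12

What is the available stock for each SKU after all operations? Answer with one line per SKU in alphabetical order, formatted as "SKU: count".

Step 1: reserve R1 A 6 -> on_hand[A=39 B=42 C=27] avail[A=33 B=42 C=27] open={R1}
Step 2: reserve R2 A 2 -> on_hand[A=39 B=42 C=27] avail[A=31 B=42 C=27] open={R1,R2}
Step 3: reserve R3 B 9 -> on_hand[A=39 B=42 C=27] avail[A=31 B=33 C=27] open={R1,R2,R3}
Step 4: reserve R4 A 4 -> on_hand[A=39 B=42 C=27] avail[A=27 B=33 C=27] open={R1,R2,R3,R4}
Step 5: reserve R5 C 6 -> on_hand[A=39 B=42 C=27] avail[A=27 B=33 C=21] open={R1,R2,R3,R4,R5}
Step 6: reserve R6 C 3 -> on_hand[A=39 B=42 C=27] avail[A=27 B=33 C=18] open={R1,R2,R3,R4,R5,R6}
Step 7: reserve R7 B 8 -> on_hand[A=39 B=42 C=27] avail[A=27 B=25 C=18] open={R1,R2,R3,R4,R5,R6,R7}
Step 8: cancel R1 -> on_hand[A=39 B=42 C=27] avail[A=33 B=25 C=18] open={R2,R3,R4,R5,R6,R7}
Step 9: reserve R8 C 8 -> on_hand[A=39 B=42 C=27] avail[A=33 B=25 C=10] open={R2,R3,R4,R5,R6,R7,R8}
Step 10: commit R3 -> on_hand[A=39 B=33 C=27] avail[A=33 B=25 C=10] open={R2,R4,R5,R6,R7,R8}
Step 11: reserve R9 B 6 -> on_hand[A=39 B=33 C=27] avail[A=33 B=19 C=10] open={R2,R4,R5,R6,R7,R8,R9}
Step 12: reserve R10 C 7 -> on_hand[A=39 B=33 C=27] avail[A=33 B=19 C=3] open={R10,R2,R4,R5,R6,R7,R8,R9}
Step 13: commit R2 -> on_hand[A=37 B=33 C=27] avail[A=33 B=19 C=3] open={R10,R4,R5,R6,R7,R8,R9}
Step 14: reserve R11 B 6 -> on_hand[A=37 B=33 C=27] avail[A=33 B=13 C=3] open={R10,R11,R4,R5,R6,R7,R8,R9}
Step 15: commit R9 -> on_hand[A=37 B=27 C=27] avail[A=33 B=13 C=3] open={R10,R11,R4,R5,R6,R7,R8}
Step 16: commit R11 -> on_hand[A=37 B=21 C=27] avail[A=33 B=13 C=3] open={R10,R4,R5,R6,R7,R8}
Step 17: commit R5 -> on_hand[A=37 B=21 C=21] avail[A=33 B=13 C=3] open={R10,R4,R6,R7,R8}
Step 18: cancel R7 -> on_hand[A=37 B=21 C=21] avail[A=33 B=21 C=3] open={R10,R4,R6,R8}
Step 19: cancel R4 -> on_hand[A=37 B=21 C=21] avail[A=37 B=21 C=3] open={R10,R6,R8}
Step 20: commit R8 -> on_hand[A=37 B=21 C=13] avail[A=37 B=21 C=3] open={R10,R6}
Step 21: reserve R12 B 5 -> on_hand[A=37 B=21 C=13] avail[A=37 B=16 C=3] open={R10,R12,R6}
Step 22: commit R12 -> on_hand[A=37 B=16 C=13] avail[A=37 B=16 C=3] open={R10,R6}

Answer: A: 37
B: 16
C: 3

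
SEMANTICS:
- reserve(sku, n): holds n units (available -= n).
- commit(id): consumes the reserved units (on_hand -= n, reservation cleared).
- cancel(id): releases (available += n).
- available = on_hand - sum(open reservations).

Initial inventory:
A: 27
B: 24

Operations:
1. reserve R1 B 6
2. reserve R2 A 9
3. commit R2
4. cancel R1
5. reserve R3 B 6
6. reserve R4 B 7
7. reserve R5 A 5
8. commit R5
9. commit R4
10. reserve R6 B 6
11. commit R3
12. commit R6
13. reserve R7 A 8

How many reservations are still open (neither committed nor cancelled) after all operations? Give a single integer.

Answer: 1

Derivation:
Step 1: reserve R1 B 6 -> on_hand[A=27 B=24] avail[A=27 B=18] open={R1}
Step 2: reserve R2 A 9 -> on_hand[A=27 B=24] avail[A=18 B=18] open={R1,R2}
Step 3: commit R2 -> on_hand[A=18 B=24] avail[A=18 B=18] open={R1}
Step 4: cancel R1 -> on_hand[A=18 B=24] avail[A=18 B=24] open={}
Step 5: reserve R3 B 6 -> on_hand[A=18 B=24] avail[A=18 B=18] open={R3}
Step 6: reserve R4 B 7 -> on_hand[A=18 B=24] avail[A=18 B=11] open={R3,R4}
Step 7: reserve R5 A 5 -> on_hand[A=18 B=24] avail[A=13 B=11] open={R3,R4,R5}
Step 8: commit R5 -> on_hand[A=13 B=24] avail[A=13 B=11] open={R3,R4}
Step 9: commit R4 -> on_hand[A=13 B=17] avail[A=13 B=11] open={R3}
Step 10: reserve R6 B 6 -> on_hand[A=13 B=17] avail[A=13 B=5] open={R3,R6}
Step 11: commit R3 -> on_hand[A=13 B=11] avail[A=13 B=5] open={R6}
Step 12: commit R6 -> on_hand[A=13 B=5] avail[A=13 B=5] open={}
Step 13: reserve R7 A 8 -> on_hand[A=13 B=5] avail[A=5 B=5] open={R7}
Open reservations: ['R7'] -> 1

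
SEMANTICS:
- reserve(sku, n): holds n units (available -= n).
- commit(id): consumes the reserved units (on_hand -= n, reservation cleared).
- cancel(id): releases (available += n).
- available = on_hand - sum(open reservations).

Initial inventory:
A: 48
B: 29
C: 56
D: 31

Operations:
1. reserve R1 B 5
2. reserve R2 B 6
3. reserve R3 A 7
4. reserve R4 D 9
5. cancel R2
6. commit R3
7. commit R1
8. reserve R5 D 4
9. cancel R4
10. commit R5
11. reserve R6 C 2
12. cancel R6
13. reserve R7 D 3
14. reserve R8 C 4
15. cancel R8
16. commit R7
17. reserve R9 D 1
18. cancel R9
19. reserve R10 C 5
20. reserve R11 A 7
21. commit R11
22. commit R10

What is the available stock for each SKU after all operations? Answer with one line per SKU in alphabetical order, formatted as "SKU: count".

Step 1: reserve R1 B 5 -> on_hand[A=48 B=29 C=56 D=31] avail[A=48 B=24 C=56 D=31] open={R1}
Step 2: reserve R2 B 6 -> on_hand[A=48 B=29 C=56 D=31] avail[A=48 B=18 C=56 D=31] open={R1,R2}
Step 3: reserve R3 A 7 -> on_hand[A=48 B=29 C=56 D=31] avail[A=41 B=18 C=56 D=31] open={R1,R2,R3}
Step 4: reserve R4 D 9 -> on_hand[A=48 B=29 C=56 D=31] avail[A=41 B=18 C=56 D=22] open={R1,R2,R3,R4}
Step 5: cancel R2 -> on_hand[A=48 B=29 C=56 D=31] avail[A=41 B=24 C=56 D=22] open={R1,R3,R4}
Step 6: commit R3 -> on_hand[A=41 B=29 C=56 D=31] avail[A=41 B=24 C=56 D=22] open={R1,R4}
Step 7: commit R1 -> on_hand[A=41 B=24 C=56 D=31] avail[A=41 B=24 C=56 D=22] open={R4}
Step 8: reserve R5 D 4 -> on_hand[A=41 B=24 C=56 D=31] avail[A=41 B=24 C=56 D=18] open={R4,R5}
Step 9: cancel R4 -> on_hand[A=41 B=24 C=56 D=31] avail[A=41 B=24 C=56 D=27] open={R5}
Step 10: commit R5 -> on_hand[A=41 B=24 C=56 D=27] avail[A=41 B=24 C=56 D=27] open={}
Step 11: reserve R6 C 2 -> on_hand[A=41 B=24 C=56 D=27] avail[A=41 B=24 C=54 D=27] open={R6}
Step 12: cancel R6 -> on_hand[A=41 B=24 C=56 D=27] avail[A=41 B=24 C=56 D=27] open={}
Step 13: reserve R7 D 3 -> on_hand[A=41 B=24 C=56 D=27] avail[A=41 B=24 C=56 D=24] open={R7}
Step 14: reserve R8 C 4 -> on_hand[A=41 B=24 C=56 D=27] avail[A=41 B=24 C=52 D=24] open={R7,R8}
Step 15: cancel R8 -> on_hand[A=41 B=24 C=56 D=27] avail[A=41 B=24 C=56 D=24] open={R7}
Step 16: commit R7 -> on_hand[A=41 B=24 C=56 D=24] avail[A=41 B=24 C=56 D=24] open={}
Step 17: reserve R9 D 1 -> on_hand[A=41 B=24 C=56 D=24] avail[A=41 B=24 C=56 D=23] open={R9}
Step 18: cancel R9 -> on_hand[A=41 B=24 C=56 D=24] avail[A=41 B=24 C=56 D=24] open={}
Step 19: reserve R10 C 5 -> on_hand[A=41 B=24 C=56 D=24] avail[A=41 B=24 C=51 D=24] open={R10}
Step 20: reserve R11 A 7 -> on_hand[A=41 B=24 C=56 D=24] avail[A=34 B=24 C=51 D=24] open={R10,R11}
Step 21: commit R11 -> on_hand[A=34 B=24 C=56 D=24] avail[A=34 B=24 C=51 D=24] open={R10}
Step 22: commit R10 -> on_hand[A=34 B=24 C=51 D=24] avail[A=34 B=24 C=51 D=24] open={}

Answer: A: 34
B: 24
C: 51
D: 24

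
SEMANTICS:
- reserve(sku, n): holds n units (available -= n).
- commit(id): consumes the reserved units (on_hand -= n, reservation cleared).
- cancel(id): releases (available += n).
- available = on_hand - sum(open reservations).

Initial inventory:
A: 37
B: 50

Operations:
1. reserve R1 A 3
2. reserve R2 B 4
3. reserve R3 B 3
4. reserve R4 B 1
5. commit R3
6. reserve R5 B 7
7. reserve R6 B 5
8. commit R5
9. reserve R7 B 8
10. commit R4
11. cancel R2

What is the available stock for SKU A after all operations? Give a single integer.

Answer: 34

Derivation:
Step 1: reserve R1 A 3 -> on_hand[A=37 B=50] avail[A=34 B=50] open={R1}
Step 2: reserve R2 B 4 -> on_hand[A=37 B=50] avail[A=34 B=46] open={R1,R2}
Step 3: reserve R3 B 3 -> on_hand[A=37 B=50] avail[A=34 B=43] open={R1,R2,R3}
Step 4: reserve R4 B 1 -> on_hand[A=37 B=50] avail[A=34 B=42] open={R1,R2,R3,R4}
Step 5: commit R3 -> on_hand[A=37 B=47] avail[A=34 B=42] open={R1,R2,R4}
Step 6: reserve R5 B 7 -> on_hand[A=37 B=47] avail[A=34 B=35] open={R1,R2,R4,R5}
Step 7: reserve R6 B 5 -> on_hand[A=37 B=47] avail[A=34 B=30] open={R1,R2,R4,R5,R6}
Step 8: commit R5 -> on_hand[A=37 B=40] avail[A=34 B=30] open={R1,R2,R4,R6}
Step 9: reserve R7 B 8 -> on_hand[A=37 B=40] avail[A=34 B=22] open={R1,R2,R4,R6,R7}
Step 10: commit R4 -> on_hand[A=37 B=39] avail[A=34 B=22] open={R1,R2,R6,R7}
Step 11: cancel R2 -> on_hand[A=37 B=39] avail[A=34 B=26] open={R1,R6,R7}
Final available[A] = 34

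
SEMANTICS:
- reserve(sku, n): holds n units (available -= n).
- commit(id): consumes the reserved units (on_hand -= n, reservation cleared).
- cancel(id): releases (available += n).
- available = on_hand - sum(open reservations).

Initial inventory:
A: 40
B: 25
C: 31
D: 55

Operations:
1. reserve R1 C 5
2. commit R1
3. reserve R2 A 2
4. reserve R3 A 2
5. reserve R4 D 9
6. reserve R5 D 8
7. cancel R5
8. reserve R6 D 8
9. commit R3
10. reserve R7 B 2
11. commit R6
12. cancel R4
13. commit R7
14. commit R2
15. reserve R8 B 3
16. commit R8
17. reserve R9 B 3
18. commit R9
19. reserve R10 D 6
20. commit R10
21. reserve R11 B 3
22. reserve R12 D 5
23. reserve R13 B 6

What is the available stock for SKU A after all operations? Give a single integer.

Answer: 36

Derivation:
Step 1: reserve R1 C 5 -> on_hand[A=40 B=25 C=31 D=55] avail[A=40 B=25 C=26 D=55] open={R1}
Step 2: commit R1 -> on_hand[A=40 B=25 C=26 D=55] avail[A=40 B=25 C=26 D=55] open={}
Step 3: reserve R2 A 2 -> on_hand[A=40 B=25 C=26 D=55] avail[A=38 B=25 C=26 D=55] open={R2}
Step 4: reserve R3 A 2 -> on_hand[A=40 B=25 C=26 D=55] avail[A=36 B=25 C=26 D=55] open={R2,R3}
Step 5: reserve R4 D 9 -> on_hand[A=40 B=25 C=26 D=55] avail[A=36 B=25 C=26 D=46] open={R2,R3,R4}
Step 6: reserve R5 D 8 -> on_hand[A=40 B=25 C=26 D=55] avail[A=36 B=25 C=26 D=38] open={R2,R3,R4,R5}
Step 7: cancel R5 -> on_hand[A=40 B=25 C=26 D=55] avail[A=36 B=25 C=26 D=46] open={R2,R3,R4}
Step 8: reserve R6 D 8 -> on_hand[A=40 B=25 C=26 D=55] avail[A=36 B=25 C=26 D=38] open={R2,R3,R4,R6}
Step 9: commit R3 -> on_hand[A=38 B=25 C=26 D=55] avail[A=36 B=25 C=26 D=38] open={R2,R4,R6}
Step 10: reserve R7 B 2 -> on_hand[A=38 B=25 C=26 D=55] avail[A=36 B=23 C=26 D=38] open={R2,R4,R6,R7}
Step 11: commit R6 -> on_hand[A=38 B=25 C=26 D=47] avail[A=36 B=23 C=26 D=38] open={R2,R4,R7}
Step 12: cancel R4 -> on_hand[A=38 B=25 C=26 D=47] avail[A=36 B=23 C=26 D=47] open={R2,R7}
Step 13: commit R7 -> on_hand[A=38 B=23 C=26 D=47] avail[A=36 B=23 C=26 D=47] open={R2}
Step 14: commit R2 -> on_hand[A=36 B=23 C=26 D=47] avail[A=36 B=23 C=26 D=47] open={}
Step 15: reserve R8 B 3 -> on_hand[A=36 B=23 C=26 D=47] avail[A=36 B=20 C=26 D=47] open={R8}
Step 16: commit R8 -> on_hand[A=36 B=20 C=26 D=47] avail[A=36 B=20 C=26 D=47] open={}
Step 17: reserve R9 B 3 -> on_hand[A=36 B=20 C=26 D=47] avail[A=36 B=17 C=26 D=47] open={R9}
Step 18: commit R9 -> on_hand[A=36 B=17 C=26 D=47] avail[A=36 B=17 C=26 D=47] open={}
Step 19: reserve R10 D 6 -> on_hand[A=36 B=17 C=26 D=47] avail[A=36 B=17 C=26 D=41] open={R10}
Step 20: commit R10 -> on_hand[A=36 B=17 C=26 D=41] avail[A=36 B=17 C=26 D=41] open={}
Step 21: reserve R11 B 3 -> on_hand[A=36 B=17 C=26 D=41] avail[A=36 B=14 C=26 D=41] open={R11}
Step 22: reserve R12 D 5 -> on_hand[A=36 B=17 C=26 D=41] avail[A=36 B=14 C=26 D=36] open={R11,R12}
Step 23: reserve R13 B 6 -> on_hand[A=36 B=17 C=26 D=41] avail[A=36 B=8 C=26 D=36] open={R11,R12,R13}
Final available[A] = 36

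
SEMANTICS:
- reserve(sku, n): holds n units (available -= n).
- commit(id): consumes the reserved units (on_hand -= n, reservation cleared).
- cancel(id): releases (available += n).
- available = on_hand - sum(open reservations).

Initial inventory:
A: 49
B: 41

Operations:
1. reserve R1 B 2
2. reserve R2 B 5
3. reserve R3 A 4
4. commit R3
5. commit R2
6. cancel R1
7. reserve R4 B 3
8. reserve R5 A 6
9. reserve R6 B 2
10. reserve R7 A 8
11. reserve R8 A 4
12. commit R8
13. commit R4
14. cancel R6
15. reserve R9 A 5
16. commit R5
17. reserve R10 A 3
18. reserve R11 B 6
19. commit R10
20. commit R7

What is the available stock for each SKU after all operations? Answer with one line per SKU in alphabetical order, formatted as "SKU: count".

Step 1: reserve R1 B 2 -> on_hand[A=49 B=41] avail[A=49 B=39] open={R1}
Step 2: reserve R2 B 5 -> on_hand[A=49 B=41] avail[A=49 B=34] open={R1,R2}
Step 3: reserve R3 A 4 -> on_hand[A=49 B=41] avail[A=45 B=34] open={R1,R2,R3}
Step 4: commit R3 -> on_hand[A=45 B=41] avail[A=45 B=34] open={R1,R2}
Step 5: commit R2 -> on_hand[A=45 B=36] avail[A=45 B=34] open={R1}
Step 6: cancel R1 -> on_hand[A=45 B=36] avail[A=45 B=36] open={}
Step 7: reserve R4 B 3 -> on_hand[A=45 B=36] avail[A=45 B=33] open={R4}
Step 8: reserve R5 A 6 -> on_hand[A=45 B=36] avail[A=39 B=33] open={R4,R5}
Step 9: reserve R6 B 2 -> on_hand[A=45 B=36] avail[A=39 B=31] open={R4,R5,R6}
Step 10: reserve R7 A 8 -> on_hand[A=45 B=36] avail[A=31 B=31] open={R4,R5,R6,R7}
Step 11: reserve R8 A 4 -> on_hand[A=45 B=36] avail[A=27 B=31] open={R4,R5,R6,R7,R8}
Step 12: commit R8 -> on_hand[A=41 B=36] avail[A=27 B=31] open={R4,R5,R6,R7}
Step 13: commit R4 -> on_hand[A=41 B=33] avail[A=27 B=31] open={R5,R6,R7}
Step 14: cancel R6 -> on_hand[A=41 B=33] avail[A=27 B=33] open={R5,R7}
Step 15: reserve R9 A 5 -> on_hand[A=41 B=33] avail[A=22 B=33] open={R5,R7,R9}
Step 16: commit R5 -> on_hand[A=35 B=33] avail[A=22 B=33] open={R7,R9}
Step 17: reserve R10 A 3 -> on_hand[A=35 B=33] avail[A=19 B=33] open={R10,R7,R9}
Step 18: reserve R11 B 6 -> on_hand[A=35 B=33] avail[A=19 B=27] open={R10,R11,R7,R9}
Step 19: commit R10 -> on_hand[A=32 B=33] avail[A=19 B=27] open={R11,R7,R9}
Step 20: commit R7 -> on_hand[A=24 B=33] avail[A=19 B=27] open={R11,R9}

Answer: A: 19
B: 27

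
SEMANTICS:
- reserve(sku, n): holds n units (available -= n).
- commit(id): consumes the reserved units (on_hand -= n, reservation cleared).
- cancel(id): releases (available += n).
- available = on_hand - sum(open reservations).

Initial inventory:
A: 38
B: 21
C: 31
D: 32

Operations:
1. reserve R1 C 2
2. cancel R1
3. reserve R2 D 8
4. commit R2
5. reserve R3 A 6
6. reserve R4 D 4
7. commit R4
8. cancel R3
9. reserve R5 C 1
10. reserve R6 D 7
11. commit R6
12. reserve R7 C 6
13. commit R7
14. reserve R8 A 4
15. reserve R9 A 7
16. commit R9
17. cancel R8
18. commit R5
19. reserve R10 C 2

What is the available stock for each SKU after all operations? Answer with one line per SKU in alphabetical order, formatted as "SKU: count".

Step 1: reserve R1 C 2 -> on_hand[A=38 B=21 C=31 D=32] avail[A=38 B=21 C=29 D=32] open={R1}
Step 2: cancel R1 -> on_hand[A=38 B=21 C=31 D=32] avail[A=38 B=21 C=31 D=32] open={}
Step 3: reserve R2 D 8 -> on_hand[A=38 B=21 C=31 D=32] avail[A=38 B=21 C=31 D=24] open={R2}
Step 4: commit R2 -> on_hand[A=38 B=21 C=31 D=24] avail[A=38 B=21 C=31 D=24] open={}
Step 5: reserve R3 A 6 -> on_hand[A=38 B=21 C=31 D=24] avail[A=32 B=21 C=31 D=24] open={R3}
Step 6: reserve R4 D 4 -> on_hand[A=38 B=21 C=31 D=24] avail[A=32 B=21 C=31 D=20] open={R3,R4}
Step 7: commit R4 -> on_hand[A=38 B=21 C=31 D=20] avail[A=32 B=21 C=31 D=20] open={R3}
Step 8: cancel R3 -> on_hand[A=38 B=21 C=31 D=20] avail[A=38 B=21 C=31 D=20] open={}
Step 9: reserve R5 C 1 -> on_hand[A=38 B=21 C=31 D=20] avail[A=38 B=21 C=30 D=20] open={R5}
Step 10: reserve R6 D 7 -> on_hand[A=38 B=21 C=31 D=20] avail[A=38 B=21 C=30 D=13] open={R5,R6}
Step 11: commit R6 -> on_hand[A=38 B=21 C=31 D=13] avail[A=38 B=21 C=30 D=13] open={R5}
Step 12: reserve R7 C 6 -> on_hand[A=38 B=21 C=31 D=13] avail[A=38 B=21 C=24 D=13] open={R5,R7}
Step 13: commit R7 -> on_hand[A=38 B=21 C=25 D=13] avail[A=38 B=21 C=24 D=13] open={R5}
Step 14: reserve R8 A 4 -> on_hand[A=38 B=21 C=25 D=13] avail[A=34 B=21 C=24 D=13] open={R5,R8}
Step 15: reserve R9 A 7 -> on_hand[A=38 B=21 C=25 D=13] avail[A=27 B=21 C=24 D=13] open={R5,R8,R9}
Step 16: commit R9 -> on_hand[A=31 B=21 C=25 D=13] avail[A=27 B=21 C=24 D=13] open={R5,R8}
Step 17: cancel R8 -> on_hand[A=31 B=21 C=25 D=13] avail[A=31 B=21 C=24 D=13] open={R5}
Step 18: commit R5 -> on_hand[A=31 B=21 C=24 D=13] avail[A=31 B=21 C=24 D=13] open={}
Step 19: reserve R10 C 2 -> on_hand[A=31 B=21 C=24 D=13] avail[A=31 B=21 C=22 D=13] open={R10}

Answer: A: 31
B: 21
C: 22
D: 13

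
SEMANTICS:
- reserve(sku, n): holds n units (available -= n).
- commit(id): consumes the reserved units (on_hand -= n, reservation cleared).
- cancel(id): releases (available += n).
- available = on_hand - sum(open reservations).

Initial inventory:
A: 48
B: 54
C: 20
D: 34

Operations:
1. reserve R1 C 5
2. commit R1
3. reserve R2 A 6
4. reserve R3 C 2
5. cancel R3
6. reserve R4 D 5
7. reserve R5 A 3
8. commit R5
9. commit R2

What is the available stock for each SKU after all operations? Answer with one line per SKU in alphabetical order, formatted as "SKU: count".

Answer: A: 39
B: 54
C: 15
D: 29

Derivation:
Step 1: reserve R1 C 5 -> on_hand[A=48 B=54 C=20 D=34] avail[A=48 B=54 C=15 D=34] open={R1}
Step 2: commit R1 -> on_hand[A=48 B=54 C=15 D=34] avail[A=48 B=54 C=15 D=34] open={}
Step 3: reserve R2 A 6 -> on_hand[A=48 B=54 C=15 D=34] avail[A=42 B=54 C=15 D=34] open={R2}
Step 4: reserve R3 C 2 -> on_hand[A=48 B=54 C=15 D=34] avail[A=42 B=54 C=13 D=34] open={R2,R3}
Step 5: cancel R3 -> on_hand[A=48 B=54 C=15 D=34] avail[A=42 B=54 C=15 D=34] open={R2}
Step 6: reserve R4 D 5 -> on_hand[A=48 B=54 C=15 D=34] avail[A=42 B=54 C=15 D=29] open={R2,R4}
Step 7: reserve R5 A 3 -> on_hand[A=48 B=54 C=15 D=34] avail[A=39 B=54 C=15 D=29] open={R2,R4,R5}
Step 8: commit R5 -> on_hand[A=45 B=54 C=15 D=34] avail[A=39 B=54 C=15 D=29] open={R2,R4}
Step 9: commit R2 -> on_hand[A=39 B=54 C=15 D=34] avail[A=39 B=54 C=15 D=29] open={R4}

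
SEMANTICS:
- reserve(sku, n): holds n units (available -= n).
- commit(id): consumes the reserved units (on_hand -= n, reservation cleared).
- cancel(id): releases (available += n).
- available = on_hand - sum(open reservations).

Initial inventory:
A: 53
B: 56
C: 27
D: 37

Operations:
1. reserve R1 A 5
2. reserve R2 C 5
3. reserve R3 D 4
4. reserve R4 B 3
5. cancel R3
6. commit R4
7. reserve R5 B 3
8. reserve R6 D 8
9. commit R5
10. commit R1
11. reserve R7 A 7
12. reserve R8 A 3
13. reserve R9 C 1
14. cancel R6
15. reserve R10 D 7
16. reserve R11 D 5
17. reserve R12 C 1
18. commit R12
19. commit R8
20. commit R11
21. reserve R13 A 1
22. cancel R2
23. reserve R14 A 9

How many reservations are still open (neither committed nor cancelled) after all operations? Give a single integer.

Answer: 5

Derivation:
Step 1: reserve R1 A 5 -> on_hand[A=53 B=56 C=27 D=37] avail[A=48 B=56 C=27 D=37] open={R1}
Step 2: reserve R2 C 5 -> on_hand[A=53 B=56 C=27 D=37] avail[A=48 B=56 C=22 D=37] open={R1,R2}
Step 3: reserve R3 D 4 -> on_hand[A=53 B=56 C=27 D=37] avail[A=48 B=56 C=22 D=33] open={R1,R2,R3}
Step 4: reserve R4 B 3 -> on_hand[A=53 B=56 C=27 D=37] avail[A=48 B=53 C=22 D=33] open={R1,R2,R3,R4}
Step 5: cancel R3 -> on_hand[A=53 B=56 C=27 D=37] avail[A=48 B=53 C=22 D=37] open={R1,R2,R4}
Step 6: commit R4 -> on_hand[A=53 B=53 C=27 D=37] avail[A=48 B=53 C=22 D=37] open={R1,R2}
Step 7: reserve R5 B 3 -> on_hand[A=53 B=53 C=27 D=37] avail[A=48 B=50 C=22 D=37] open={R1,R2,R5}
Step 8: reserve R6 D 8 -> on_hand[A=53 B=53 C=27 D=37] avail[A=48 B=50 C=22 D=29] open={R1,R2,R5,R6}
Step 9: commit R5 -> on_hand[A=53 B=50 C=27 D=37] avail[A=48 B=50 C=22 D=29] open={R1,R2,R6}
Step 10: commit R1 -> on_hand[A=48 B=50 C=27 D=37] avail[A=48 B=50 C=22 D=29] open={R2,R6}
Step 11: reserve R7 A 7 -> on_hand[A=48 B=50 C=27 D=37] avail[A=41 B=50 C=22 D=29] open={R2,R6,R7}
Step 12: reserve R8 A 3 -> on_hand[A=48 B=50 C=27 D=37] avail[A=38 B=50 C=22 D=29] open={R2,R6,R7,R8}
Step 13: reserve R9 C 1 -> on_hand[A=48 B=50 C=27 D=37] avail[A=38 B=50 C=21 D=29] open={R2,R6,R7,R8,R9}
Step 14: cancel R6 -> on_hand[A=48 B=50 C=27 D=37] avail[A=38 B=50 C=21 D=37] open={R2,R7,R8,R9}
Step 15: reserve R10 D 7 -> on_hand[A=48 B=50 C=27 D=37] avail[A=38 B=50 C=21 D=30] open={R10,R2,R7,R8,R9}
Step 16: reserve R11 D 5 -> on_hand[A=48 B=50 C=27 D=37] avail[A=38 B=50 C=21 D=25] open={R10,R11,R2,R7,R8,R9}
Step 17: reserve R12 C 1 -> on_hand[A=48 B=50 C=27 D=37] avail[A=38 B=50 C=20 D=25] open={R10,R11,R12,R2,R7,R8,R9}
Step 18: commit R12 -> on_hand[A=48 B=50 C=26 D=37] avail[A=38 B=50 C=20 D=25] open={R10,R11,R2,R7,R8,R9}
Step 19: commit R8 -> on_hand[A=45 B=50 C=26 D=37] avail[A=38 B=50 C=20 D=25] open={R10,R11,R2,R7,R9}
Step 20: commit R11 -> on_hand[A=45 B=50 C=26 D=32] avail[A=38 B=50 C=20 D=25] open={R10,R2,R7,R9}
Step 21: reserve R13 A 1 -> on_hand[A=45 B=50 C=26 D=32] avail[A=37 B=50 C=20 D=25] open={R10,R13,R2,R7,R9}
Step 22: cancel R2 -> on_hand[A=45 B=50 C=26 D=32] avail[A=37 B=50 C=25 D=25] open={R10,R13,R7,R9}
Step 23: reserve R14 A 9 -> on_hand[A=45 B=50 C=26 D=32] avail[A=28 B=50 C=25 D=25] open={R10,R13,R14,R7,R9}
Open reservations: ['R10', 'R13', 'R14', 'R7', 'R9'] -> 5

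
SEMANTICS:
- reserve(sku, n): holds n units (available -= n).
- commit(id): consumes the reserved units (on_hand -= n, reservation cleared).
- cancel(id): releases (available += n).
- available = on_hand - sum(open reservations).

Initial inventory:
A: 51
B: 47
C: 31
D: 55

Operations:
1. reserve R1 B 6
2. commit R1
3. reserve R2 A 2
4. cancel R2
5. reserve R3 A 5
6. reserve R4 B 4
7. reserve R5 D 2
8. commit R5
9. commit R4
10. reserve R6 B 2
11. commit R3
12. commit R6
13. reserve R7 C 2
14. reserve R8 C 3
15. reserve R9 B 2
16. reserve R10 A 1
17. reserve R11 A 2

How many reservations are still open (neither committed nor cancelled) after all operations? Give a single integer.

Answer: 5

Derivation:
Step 1: reserve R1 B 6 -> on_hand[A=51 B=47 C=31 D=55] avail[A=51 B=41 C=31 D=55] open={R1}
Step 2: commit R1 -> on_hand[A=51 B=41 C=31 D=55] avail[A=51 B=41 C=31 D=55] open={}
Step 3: reserve R2 A 2 -> on_hand[A=51 B=41 C=31 D=55] avail[A=49 B=41 C=31 D=55] open={R2}
Step 4: cancel R2 -> on_hand[A=51 B=41 C=31 D=55] avail[A=51 B=41 C=31 D=55] open={}
Step 5: reserve R3 A 5 -> on_hand[A=51 B=41 C=31 D=55] avail[A=46 B=41 C=31 D=55] open={R3}
Step 6: reserve R4 B 4 -> on_hand[A=51 B=41 C=31 D=55] avail[A=46 B=37 C=31 D=55] open={R3,R4}
Step 7: reserve R5 D 2 -> on_hand[A=51 B=41 C=31 D=55] avail[A=46 B=37 C=31 D=53] open={R3,R4,R5}
Step 8: commit R5 -> on_hand[A=51 B=41 C=31 D=53] avail[A=46 B=37 C=31 D=53] open={R3,R4}
Step 9: commit R4 -> on_hand[A=51 B=37 C=31 D=53] avail[A=46 B=37 C=31 D=53] open={R3}
Step 10: reserve R6 B 2 -> on_hand[A=51 B=37 C=31 D=53] avail[A=46 B=35 C=31 D=53] open={R3,R6}
Step 11: commit R3 -> on_hand[A=46 B=37 C=31 D=53] avail[A=46 B=35 C=31 D=53] open={R6}
Step 12: commit R6 -> on_hand[A=46 B=35 C=31 D=53] avail[A=46 B=35 C=31 D=53] open={}
Step 13: reserve R7 C 2 -> on_hand[A=46 B=35 C=31 D=53] avail[A=46 B=35 C=29 D=53] open={R7}
Step 14: reserve R8 C 3 -> on_hand[A=46 B=35 C=31 D=53] avail[A=46 B=35 C=26 D=53] open={R7,R8}
Step 15: reserve R9 B 2 -> on_hand[A=46 B=35 C=31 D=53] avail[A=46 B=33 C=26 D=53] open={R7,R8,R9}
Step 16: reserve R10 A 1 -> on_hand[A=46 B=35 C=31 D=53] avail[A=45 B=33 C=26 D=53] open={R10,R7,R8,R9}
Step 17: reserve R11 A 2 -> on_hand[A=46 B=35 C=31 D=53] avail[A=43 B=33 C=26 D=53] open={R10,R11,R7,R8,R9}
Open reservations: ['R10', 'R11', 'R7', 'R8', 'R9'] -> 5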